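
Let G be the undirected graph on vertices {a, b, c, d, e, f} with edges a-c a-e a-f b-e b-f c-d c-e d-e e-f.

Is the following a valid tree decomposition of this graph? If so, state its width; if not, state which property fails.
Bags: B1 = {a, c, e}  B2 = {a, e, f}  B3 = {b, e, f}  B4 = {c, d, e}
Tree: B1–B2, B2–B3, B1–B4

Checking the three conditions: (i) the bags cover all of {a, b, c, d, e, f}; (ii) for each edge, some bag contains both endpoints; (iii) the bags containing any fixed vertex form a subtree. All hold, so the decomposition is valid with width 3 − 1 = 2.

Yes; width 2.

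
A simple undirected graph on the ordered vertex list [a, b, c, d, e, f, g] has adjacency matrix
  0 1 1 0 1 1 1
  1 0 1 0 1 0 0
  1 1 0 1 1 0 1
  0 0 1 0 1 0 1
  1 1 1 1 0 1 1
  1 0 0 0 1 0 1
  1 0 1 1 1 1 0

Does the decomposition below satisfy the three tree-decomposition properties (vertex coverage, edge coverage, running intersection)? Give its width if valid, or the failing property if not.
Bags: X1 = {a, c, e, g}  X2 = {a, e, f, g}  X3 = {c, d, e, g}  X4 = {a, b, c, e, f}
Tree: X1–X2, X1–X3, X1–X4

A tree decomposition must satisfy three properties: every vertex lies in some bag; for every edge, both endpoints lie together in some bag; and for every vertex, the bags containing it form a connected subtree. Here bags containing vertex f are not connected in the tree, so the decomposition is invalid.

No — bags containing vertex f are not connected in the tree.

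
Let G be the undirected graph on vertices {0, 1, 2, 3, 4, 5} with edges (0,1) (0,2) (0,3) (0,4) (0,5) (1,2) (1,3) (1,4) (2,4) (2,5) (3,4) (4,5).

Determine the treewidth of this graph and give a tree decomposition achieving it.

Every bag has size at most 4, so the width is 4 − 1 = 3 and tw(G) ≤ 3. Conversely, {0, 1, 2, 4} is a clique of size 4, and the vertices of any clique must share a bag in every tree decomposition; so some bag has ≥ 4 vertices and tw(G) ≥ 3. Hence tw(G) = 3 exactly.

Treewidth 3.
Bags: B1 = {0, 1, 2, 4}  B2 = {0, 2, 4, 5}  B3 = {0, 1, 3, 4}
Tree: B1–B2, B1–B3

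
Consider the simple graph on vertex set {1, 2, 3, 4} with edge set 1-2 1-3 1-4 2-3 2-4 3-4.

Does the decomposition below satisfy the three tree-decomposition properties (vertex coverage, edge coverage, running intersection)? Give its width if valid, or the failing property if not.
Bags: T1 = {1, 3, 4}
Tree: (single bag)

No — vertex 2 appears in no bag.

A tree decomposition must satisfy three properties: every vertex lies in some bag; for every edge, both endpoints lie together in some bag; and for every vertex, the bags containing it form a connected subtree. Here vertex 2 appears in no bag, so the decomposition is invalid.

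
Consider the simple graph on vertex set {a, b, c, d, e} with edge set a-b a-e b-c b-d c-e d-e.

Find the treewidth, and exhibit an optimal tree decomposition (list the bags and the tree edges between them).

Every bag has size at most 3, so the width is 3 − 1 = 2 and tw(G) ≤ 2. The edges e–a–b–c–e form a cycle, so G is not a tree and its treewidth is at least 2. Combining the bounds, tw(G) = 2.

Treewidth 2.
One such decomposition:
Bags: B1 = {a, b, e}  B2 = {b, c, e}  B3 = {b, d, e}
Tree: B1–B2, B2–B3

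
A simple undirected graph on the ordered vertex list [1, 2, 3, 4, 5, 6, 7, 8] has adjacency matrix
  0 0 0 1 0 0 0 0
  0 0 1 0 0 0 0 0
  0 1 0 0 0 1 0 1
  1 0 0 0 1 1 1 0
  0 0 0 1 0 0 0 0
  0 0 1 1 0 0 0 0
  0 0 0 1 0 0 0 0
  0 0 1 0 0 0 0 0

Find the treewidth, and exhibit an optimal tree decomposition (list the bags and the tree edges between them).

Treewidth 1.
One such decomposition:
Bags: B1 = {2, 3}  B2 = {3, 6}  B3 = {4, 6}  B4 = {4, 5}  B5 = {3, 8}  B6 = {1, 4}  B7 = {4, 7}
Tree: B1–B2, B2–B3, B3–B4, B2–B5, B3–B6, B3–B7

Every bag has size at most 2, so the width is 2 − 1 = 1 and tw(G) ≤ 1. Since G has at least one edge (e.g. 3–2), it is not an edgeless graph, so tw(G) ≥ 1. Hence tw(G) = 1 exactly.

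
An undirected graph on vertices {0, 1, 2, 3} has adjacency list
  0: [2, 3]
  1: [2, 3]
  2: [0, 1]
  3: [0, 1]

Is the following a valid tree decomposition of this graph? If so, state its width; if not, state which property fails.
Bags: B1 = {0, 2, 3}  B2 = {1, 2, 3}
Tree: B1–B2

Yes; width 2.

Checking the three conditions: (i) the bags cover all of {0, 1, 2, 3}; (ii) for each edge, some bag contains both endpoints; (iii) the bags containing any fixed vertex form a subtree. All hold, so the decomposition is valid with width 3 − 1 = 2.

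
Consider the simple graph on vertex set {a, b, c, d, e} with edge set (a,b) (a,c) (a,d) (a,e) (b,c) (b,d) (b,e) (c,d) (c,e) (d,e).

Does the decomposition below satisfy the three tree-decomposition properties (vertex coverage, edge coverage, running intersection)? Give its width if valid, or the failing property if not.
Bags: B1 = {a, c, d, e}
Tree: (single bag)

No — vertex b appears in no bag.

A tree decomposition must satisfy three properties: every vertex lies in some bag; for every edge, both endpoints lie together in some bag; and for every vertex, the bags containing it form a connected subtree. Here vertex b appears in no bag, so the decomposition is invalid.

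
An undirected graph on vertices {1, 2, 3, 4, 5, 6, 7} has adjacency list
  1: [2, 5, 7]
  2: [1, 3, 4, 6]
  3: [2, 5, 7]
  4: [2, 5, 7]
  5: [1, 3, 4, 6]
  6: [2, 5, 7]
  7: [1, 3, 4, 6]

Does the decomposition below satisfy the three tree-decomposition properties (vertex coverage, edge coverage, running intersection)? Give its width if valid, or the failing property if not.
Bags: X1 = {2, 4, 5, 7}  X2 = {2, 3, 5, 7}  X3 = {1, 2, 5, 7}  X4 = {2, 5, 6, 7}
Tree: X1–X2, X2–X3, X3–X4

Checking the three conditions: (i) the bags cover all of {1, 2, 3, 4, 5, 6, 7}; (ii) for each edge, some bag contains both endpoints; (iii) the bags containing any fixed vertex form a subtree. All hold, so the decomposition is valid with width 4 − 1 = 3.

Yes; width 3.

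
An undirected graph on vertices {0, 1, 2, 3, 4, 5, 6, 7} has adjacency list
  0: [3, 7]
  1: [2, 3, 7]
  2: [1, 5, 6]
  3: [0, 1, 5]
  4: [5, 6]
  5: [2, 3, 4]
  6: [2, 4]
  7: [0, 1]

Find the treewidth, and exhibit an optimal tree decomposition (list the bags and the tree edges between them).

Treewidth 2.
Bags: B1 = {0, 3, 7}  B2 = {1, 3, 7}  B3 = {1, 3, 5}  B4 = {1, 2, 5}  B5 = {2, 4, 5}  B6 = {2, 4, 6}
Tree: B1–B2, B2–B3, B3–B4, B4–B5, B5–B6

Every bag has size at most 3, so the width is 3 − 1 = 2 and tw(G) ≤ 2. For the lower bound, G contains the cycle 0–7–1–3–0, so G is not a forest; only forests have treewidth ≤ 1, hence tw(G) ≥ 2. Hence tw(G) = 2 exactly.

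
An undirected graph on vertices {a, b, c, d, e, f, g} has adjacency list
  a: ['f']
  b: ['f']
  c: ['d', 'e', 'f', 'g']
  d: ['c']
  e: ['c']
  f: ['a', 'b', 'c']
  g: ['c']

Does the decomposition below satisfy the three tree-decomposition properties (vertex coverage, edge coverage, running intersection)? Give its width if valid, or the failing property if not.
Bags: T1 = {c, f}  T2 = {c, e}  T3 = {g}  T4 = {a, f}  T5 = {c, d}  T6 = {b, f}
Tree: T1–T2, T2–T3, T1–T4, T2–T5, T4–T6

No — edge (c,g) lies in no bag.

A tree decomposition must satisfy three properties: every vertex lies in some bag; for every edge, both endpoints lie together in some bag; and for every vertex, the bags containing it form a connected subtree. Here edge (c,g) lies in no bag, so the decomposition is invalid.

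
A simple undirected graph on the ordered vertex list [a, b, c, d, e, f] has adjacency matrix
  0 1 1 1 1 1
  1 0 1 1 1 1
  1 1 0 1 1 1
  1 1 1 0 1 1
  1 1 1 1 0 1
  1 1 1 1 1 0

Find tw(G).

5

A width-5 tree decomposition is:
Bags: B1 = {a, b, c, d, e, f}
Tree: (single bag)
With just one bag of size 6, the width is 6 − 1 = 5, so tw(G) ≤ 5. Conversely, {a, b, c, d, e, f} is a clique of size 6, and the vertices of any clique must share a bag in every tree decomposition; so some bag has ≥ 6 vertices and tw(G) ≥ 5. Combining the bounds, tw(G) = 5.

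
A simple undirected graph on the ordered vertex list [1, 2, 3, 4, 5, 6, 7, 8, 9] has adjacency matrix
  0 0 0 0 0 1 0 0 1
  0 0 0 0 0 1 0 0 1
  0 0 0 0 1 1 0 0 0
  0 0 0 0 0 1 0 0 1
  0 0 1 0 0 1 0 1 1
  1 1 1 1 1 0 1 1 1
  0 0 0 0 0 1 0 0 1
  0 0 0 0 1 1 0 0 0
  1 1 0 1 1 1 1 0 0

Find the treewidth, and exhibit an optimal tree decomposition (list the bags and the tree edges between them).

Treewidth 2.
Bags: B1 = {5, 6, 8}  B2 = {5, 6, 9}  B3 = {4, 6, 9}  B4 = {1, 6, 9}  B5 = {6, 7, 9}  B6 = {3, 5, 6}  B7 = {2, 6, 9}
Tree: B1–B2, B2–B3, B2–B4, B4–B5, B2–B6, B5–B7

Every bag has size at most 3, so the width is 3 − 1 = 2 and tw(G) ≤ 2. On the other hand G contains the 3-clique {5, 6, 8}. A clique must lie in a single bag of any decomposition, so no decomposition can have width below 2. Hence tw(G) = 2 exactly.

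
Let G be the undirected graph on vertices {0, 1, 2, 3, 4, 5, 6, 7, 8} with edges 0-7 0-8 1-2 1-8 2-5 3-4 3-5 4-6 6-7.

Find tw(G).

A width-2 tree decomposition is:
Bags: B1 = {0, 6, 7}  B2 = {0, 4, 6}  B3 = {0, 3, 4}  B4 = {0, 3, 5}  B5 = {0, 2, 5}  B6 = {0, 1, 2}  B7 = {0, 1, 8}
Tree: B1–B2, B2–B3, B3–B4, B4–B5, B5–B6, B6–B7
The largest bag has 3 vertices, giving width 2; this decomposition certifies tw(G) ≤ 2. For the lower bound, G contains the cycle 0–7–6–4–3–5–2–1–8–0, so G is not a forest; only forests have treewidth ≤ 1, hence tw(G) ≥ 2. Therefore the treewidth is 2.

2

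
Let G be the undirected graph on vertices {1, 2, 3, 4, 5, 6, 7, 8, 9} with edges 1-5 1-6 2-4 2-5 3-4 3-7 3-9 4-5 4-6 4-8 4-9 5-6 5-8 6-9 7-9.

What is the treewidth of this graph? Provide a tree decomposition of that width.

Each bag holds 3 vertices, so the decomposition has width 2, which upper-bounds the treewidth. Conversely, {1, 5, 6} is a clique of size 3, and the vertices of any clique must share a bag in every tree decomposition; so some bag has ≥ 3 vertices and tw(G) ≥ 2. Therefore the treewidth is 2.

Treewidth 2.
Bags: B1 = {2, 4, 5}  B2 = {4, 5, 6}  B3 = {4, 6, 9}  B4 = {3, 4, 9}  B5 = {4, 5, 8}  B6 = {3, 7, 9}  B7 = {1, 5, 6}
Tree: B1–B2, B2–B3, B3–B4, B2–B5, B4–B6, B2–B7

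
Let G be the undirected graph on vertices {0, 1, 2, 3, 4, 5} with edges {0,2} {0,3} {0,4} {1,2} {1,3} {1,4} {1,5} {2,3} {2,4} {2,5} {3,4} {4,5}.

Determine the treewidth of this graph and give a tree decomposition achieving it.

Treewidth 3.
One optimal decomposition is:
Bags: B1 = {0, 2, 3, 4}  B2 = {1, 2, 3, 4}  B3 = {1, 2, 4, 5}
Tree: B1–B2, B2–B3

Every bag has size at most 4, so the width is 4 − 1 = 3 and tw(G) ≤ 3. For the lower bound, the 4 vertices {0, 2, 3, 4} are pairwise adjacent, and any tree decomposition puts a clique entirely inside one bag — forcing width ≥ 3. Combining the bounds, tw(G) = 3.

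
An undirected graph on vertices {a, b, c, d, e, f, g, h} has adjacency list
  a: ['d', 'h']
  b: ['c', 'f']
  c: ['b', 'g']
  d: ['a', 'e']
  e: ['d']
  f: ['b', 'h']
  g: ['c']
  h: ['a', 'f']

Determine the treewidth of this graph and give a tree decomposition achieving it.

Treewidth 1.
Bags: B1 = {c, g}  B2 = {b, c}  B3 = {b, f}  B4 = {f, h}  B5 = {a, h}  B6 = {a, d}  B7 = {d, e}
Tree: B1–B2, B2–B3, B3–B4, B4–B5, B5–B6, B6–B7

The largest bag has 2 vertices, giving width 1; this decomposition certifies tw(G) ≤ 1. Any graph with an edge has treewidth ≥ 1, and G has the edge g–c. The upper and lower bounds meet at 1, so that is the treewidth.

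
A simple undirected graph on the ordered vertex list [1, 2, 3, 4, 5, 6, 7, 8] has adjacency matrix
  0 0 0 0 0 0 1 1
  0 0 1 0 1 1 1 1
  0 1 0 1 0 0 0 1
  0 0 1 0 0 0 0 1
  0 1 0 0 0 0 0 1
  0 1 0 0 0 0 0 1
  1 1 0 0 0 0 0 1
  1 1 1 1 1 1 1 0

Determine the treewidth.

2

A width-2 tree decomposition is:
Bags: B1 = {2, 5, 8}  B2 = {2, 6, 8}  B3 = {2, 3, 8}  B4 = {2, 7, 8}  B5 = {1, 7, 8}  B6 = {3, 4, 8}
Tree: B1–B2, B2–B3, B3–B4, B4–B5, B3–B6
Each bag holds 3 vertices, so the decomposition has width 2, which upper-bounds the treewidth. Conversely, {1, 7, 8} is a clique of size 3, and the vertices of any clique must share a bag in every tree decomposition; so some bag has ≥ 3 vertices and tw(G) ≥ 2. Therefore the treewidth is 2.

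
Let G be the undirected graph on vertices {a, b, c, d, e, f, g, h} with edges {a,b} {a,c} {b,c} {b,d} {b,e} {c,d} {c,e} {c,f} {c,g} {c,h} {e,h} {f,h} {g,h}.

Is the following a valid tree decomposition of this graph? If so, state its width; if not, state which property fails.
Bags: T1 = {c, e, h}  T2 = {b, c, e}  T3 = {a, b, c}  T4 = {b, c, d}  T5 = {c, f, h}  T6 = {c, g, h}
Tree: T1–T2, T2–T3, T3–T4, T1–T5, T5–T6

Every vertex of G appears in some bag (union = {a, b, c, d, e, f, g, h}); every edge is covered by a bag; and for each vertex v the set of bags containing v is connected in the bag tree. The decomposition is therefore valid. The largest bag has 3 vertices, so the width is 2.

Yes; width 2.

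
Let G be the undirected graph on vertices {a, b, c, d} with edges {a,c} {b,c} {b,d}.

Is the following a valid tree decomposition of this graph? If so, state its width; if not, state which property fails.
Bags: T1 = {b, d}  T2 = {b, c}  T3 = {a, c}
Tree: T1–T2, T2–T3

Yes; width 1.

Checking the three conditions: (i) the bags cover all of {a, b, c, d}; (ii) for each edge, some bag contains both endpoints; (iii) the bags containing any fixed vertex form a subtree. All hold, so the decomposition is valid with width 2 − 1 = 1.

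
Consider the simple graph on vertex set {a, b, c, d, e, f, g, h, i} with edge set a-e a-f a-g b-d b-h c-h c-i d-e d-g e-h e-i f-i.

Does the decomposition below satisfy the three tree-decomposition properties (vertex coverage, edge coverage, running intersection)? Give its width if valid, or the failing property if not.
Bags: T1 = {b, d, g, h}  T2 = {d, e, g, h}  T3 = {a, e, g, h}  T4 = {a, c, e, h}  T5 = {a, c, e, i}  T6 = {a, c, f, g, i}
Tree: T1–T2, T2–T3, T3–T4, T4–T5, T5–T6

A tree decomposition must satisfy three properties: every vertex lies in some bag; for every edge, both endpoints lie together in some bag; and for every vertex, the bags containing it form a connected subtree. Here bags containing vertex g are not connected in the tree, so the decomposition is invalid.

No — bags containing vertex g are not connected in the tree.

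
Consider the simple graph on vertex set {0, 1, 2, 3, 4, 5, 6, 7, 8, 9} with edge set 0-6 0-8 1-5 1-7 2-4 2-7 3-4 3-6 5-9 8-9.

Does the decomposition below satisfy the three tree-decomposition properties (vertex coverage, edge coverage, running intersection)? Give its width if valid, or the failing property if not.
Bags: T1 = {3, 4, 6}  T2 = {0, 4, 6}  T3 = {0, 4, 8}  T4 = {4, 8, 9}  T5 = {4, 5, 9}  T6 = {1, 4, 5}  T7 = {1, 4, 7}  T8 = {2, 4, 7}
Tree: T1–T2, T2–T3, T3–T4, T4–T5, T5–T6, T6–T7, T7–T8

Yes; width 2.

Vertex coverage: the bags together contain {0, 1, 2, 3, 4, 5, 6, 7, 8, 9}, the full vertex set. Edge coverage: each edge of G has both endpoints in at least one bag. Running intersection: for every vertex, the bags containing it form a connected subtree. All three properties hold, so this is a valid tree decomposition of width max|bag| − 1 = 2, and hence tw(G) ≤ 2.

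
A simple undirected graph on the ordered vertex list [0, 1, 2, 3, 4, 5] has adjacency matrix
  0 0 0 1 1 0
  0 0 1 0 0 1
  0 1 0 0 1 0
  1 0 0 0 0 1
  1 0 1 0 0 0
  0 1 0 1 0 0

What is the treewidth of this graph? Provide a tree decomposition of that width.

The largest bag has 3 vertices, giving width 2; this decomposition certifies tw(G) ≤ 2. The edges 4–0–3–5–1–2–4 form a cycle, so G is not a tree and its treewidth is at least 2. Hence tw(G) = 2 exactly.

Treewidth 2.
Bags: B1 = {0, 3, 4}  B2 = {3, 4, 5}  B3 = {1, 4, 5}  B4 = {1, 2, 4}
Tree: B1–B2, B2–B3, B3–B4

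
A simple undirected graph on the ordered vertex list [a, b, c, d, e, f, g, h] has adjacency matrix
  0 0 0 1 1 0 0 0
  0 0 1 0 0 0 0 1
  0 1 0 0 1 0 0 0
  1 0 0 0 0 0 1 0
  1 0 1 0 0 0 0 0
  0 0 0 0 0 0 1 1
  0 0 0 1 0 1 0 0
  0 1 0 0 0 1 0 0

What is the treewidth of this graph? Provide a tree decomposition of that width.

Treewidth 2.
Bags: B1 = {a, d, g}  B2 = {a, e, g}  B3 = {c, e, g}  B4 = {b, c, g}  B5 = {b, g, h}  B6 = {f, g, h}
Tree: B1–B2, B2–B3, B3–B4, B4–B5, B5–B6

Each bag holds 3 vertices, so the decomposition has width 2, which upper-bounds the treewidth. The edges g–d–a–e–c–b–h–f–g form a cycle, so G is not a tree and its treewidth is at least 2. The upper and lower bounds meet at 2, so that is the treewidth.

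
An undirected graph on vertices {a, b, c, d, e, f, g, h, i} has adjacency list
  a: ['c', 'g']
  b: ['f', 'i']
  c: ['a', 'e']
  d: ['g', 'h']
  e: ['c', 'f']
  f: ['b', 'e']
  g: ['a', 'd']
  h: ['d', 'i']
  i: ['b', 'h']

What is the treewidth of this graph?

2

A width-2 tree decomposition is:
Bags: B1 = {c, e, f}  B2 = {b, c, f}  B3 = {b, c, i}  B4 = {c, h, i}  B5 = {c, d, h}  B6 = {c, d, g}  B7 = {a, c, g}
Tree: B1–B2, B2–B3, B3–B4, B4–B5, B5–B6, B6–B7
Each bag holds 3 vertices, so the decomposition has width 2, which upper-bounds the treewidth. For the lower bound, G contains the cycle c–e–f–b–i–h–d–g–a–c, so G is not a forest; only forests have treewidth ≤ 1, hence tw(G) ≥ 2. Combining the bounds, tw(G) = 2.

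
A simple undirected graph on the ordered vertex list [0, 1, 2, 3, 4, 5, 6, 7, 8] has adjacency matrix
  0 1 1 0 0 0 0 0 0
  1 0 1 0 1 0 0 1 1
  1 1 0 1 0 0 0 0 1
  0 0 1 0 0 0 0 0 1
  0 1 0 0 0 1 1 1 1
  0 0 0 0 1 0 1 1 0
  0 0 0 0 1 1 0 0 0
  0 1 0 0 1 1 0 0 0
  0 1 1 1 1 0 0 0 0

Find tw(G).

2

A width-2 tree decomposition is:
Bags: B1 = {1, 4, 8}  B2 = {1, 4, 7}  B3 = {1, 2, 8}  B4 = {2, 3, 8}  B5 = {4, 5, 7}  B6 = {0, 1, 2}  B7 = {4, 5, 6}
Tree: B1–B2, B1–B3, B3–B4, B2–B5, B3–B6, B5–B7
Every bag has size at most 3, so the width is 3 − 1 = 2 and tw(G) ≤ 2. On the other hand G contains the 3-clique {1, 2, 8}. A clique must lie in a single bag of any decomposition, so no decomposition can have width below 2. Therefore the treewidth is 2.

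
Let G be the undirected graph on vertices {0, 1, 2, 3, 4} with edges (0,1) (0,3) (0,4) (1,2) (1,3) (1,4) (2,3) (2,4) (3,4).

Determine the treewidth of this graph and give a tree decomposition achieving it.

The largest bag has 4 vertices, giving width 3; this decomposition certifies tw(G) ≤ 3. Conversely, {0, 1, 3, 4} is a clique of size 4, and the vertices of any clique must share a bag in every tree decomposition; so some bag has ≥ 4 vertices and tw(G) ≥ 3. Hence tw(G) = 3 exactly.

Treewidth 3.
One optimal decomposition is:
Bags: B1 = {0, 1, 3, 4}  B2 = {1, 2, 3, 4}
Tree: B1–B2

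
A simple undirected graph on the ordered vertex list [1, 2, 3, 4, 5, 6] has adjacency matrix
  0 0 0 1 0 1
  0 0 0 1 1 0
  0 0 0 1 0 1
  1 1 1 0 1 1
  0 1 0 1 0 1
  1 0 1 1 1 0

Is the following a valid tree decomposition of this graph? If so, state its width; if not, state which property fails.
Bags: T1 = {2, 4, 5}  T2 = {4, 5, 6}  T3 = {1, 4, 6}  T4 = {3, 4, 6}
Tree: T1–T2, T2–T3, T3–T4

Yes; width 2.

Checking the three conditions: (i) the bags cover all of {1, 2, 3, 4, 5, 6}; (ii) for each edge, some bag contains both endpoints; (iii) the bags containing any fixed vertex form a subtree. All hold, so the decomposition is valid with width 3 − 1 = 2.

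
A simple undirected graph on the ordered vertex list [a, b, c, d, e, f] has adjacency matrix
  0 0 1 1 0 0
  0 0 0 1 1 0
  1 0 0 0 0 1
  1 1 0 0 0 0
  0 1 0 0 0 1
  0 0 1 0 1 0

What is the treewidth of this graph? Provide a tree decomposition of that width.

The largest bag has 3 vertices, giving width 2; this decomposition certifies tw(G) ≤ 2. For the lower bound, G contains the cycle f–e–b–d–a–c–f, so G is not a forest; only forests have treewidth ≤ 1, hence tw(G) ≥ 2. Hence tw(G) = 2 exactly.

Treewidth 2.
One optimal decomposition is:
Bags: B1 = {b, e, f}  B2 = {b, d, f}  B3 = {a, d, f}  B4 = {a, c, f}
Tree: B1–B2, B2–B3, B3–B4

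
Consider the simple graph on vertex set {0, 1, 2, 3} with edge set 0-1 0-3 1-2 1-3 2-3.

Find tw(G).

2

A width-2 tree decomposition is:
Bags: B1 = {1, 2, 3}  B2 = {0, 1, 3}
Tree: B1–B2
Every bag has size at most 3, so the width is 3 − 1 = 2 and tw(G) ≤ 2. For the lower bound, the 3 vertices {0, 1, 3} are pairwise adjacent, and any tree decomposition puts a clique entirely inside one bag — forcing width ≥ 2. Hence tw(G) = 2 exactly.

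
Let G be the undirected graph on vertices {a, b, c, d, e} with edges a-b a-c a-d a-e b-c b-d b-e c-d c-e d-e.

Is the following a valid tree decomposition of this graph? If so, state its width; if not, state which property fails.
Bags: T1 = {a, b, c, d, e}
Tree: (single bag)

Yes; width 4.

Checking the three conditions: (i) the bags cover all of {a, b, c, d, e}; (ii) for each edge, some bag contains both endpoints; (iii) the bags containing any fixed vertex form a subtree. All hold, so the decomposition is valid with width 5 − 1 = 4.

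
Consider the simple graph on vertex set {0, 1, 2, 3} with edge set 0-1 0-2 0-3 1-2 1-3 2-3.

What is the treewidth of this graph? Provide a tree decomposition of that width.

Treewidth 3.
One such decomposition:
Bags: B1 = {0, 1, 2, 3}
Tree: (single bag)

A single bag containing all 4 vertices is trivially a valid decomposition of width 3. Conversely, {0, 1, 2, 3} is a clique of size 4, and the vertices of any clique must share a bag in every tree decomposition; so some bag has ≥ 4 vertices and tw(G) ≥ 3. Combining the bounds, tw(G) = 3.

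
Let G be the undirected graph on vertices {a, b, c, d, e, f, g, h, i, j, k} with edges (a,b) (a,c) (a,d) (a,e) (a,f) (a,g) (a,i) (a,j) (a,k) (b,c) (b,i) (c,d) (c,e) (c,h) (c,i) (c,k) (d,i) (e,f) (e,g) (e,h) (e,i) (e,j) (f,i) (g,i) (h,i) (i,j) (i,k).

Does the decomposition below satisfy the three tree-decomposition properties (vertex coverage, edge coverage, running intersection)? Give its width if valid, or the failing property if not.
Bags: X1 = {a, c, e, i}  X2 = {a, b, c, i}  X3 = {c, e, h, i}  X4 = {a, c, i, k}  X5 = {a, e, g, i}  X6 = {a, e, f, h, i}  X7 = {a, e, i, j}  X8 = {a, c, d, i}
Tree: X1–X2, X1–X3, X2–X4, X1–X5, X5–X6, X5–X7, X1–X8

A tree decomposition must satisfy three properties: every vertex lies in some bag; for every edge, both endpoints lie together in some bag; and for every vertex, the bags containing it form a connected subtree. Here bags containing vertex h are not connected in the tree, so the decomposition is invalid.

No — bags containing vertex h are not connected in the tree.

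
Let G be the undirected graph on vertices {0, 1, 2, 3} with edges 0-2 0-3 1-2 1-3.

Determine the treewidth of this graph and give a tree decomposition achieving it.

Treewidth 2.
Bags: B1 = {0, 1, 2}  B2 = {0, 1, 3}
Tree: B1–B2

Every bag has size at most 3, so the width is 3 − 1 = 2 and tw(G) ≤ 2. Since 1–2–0–3–1 is a cycle in G, G is not acyclic. Forests are exactly the graphs of treewidth ≤ 1, so tw(G) ≥ 2. Hence tw(G) = 2 exactly.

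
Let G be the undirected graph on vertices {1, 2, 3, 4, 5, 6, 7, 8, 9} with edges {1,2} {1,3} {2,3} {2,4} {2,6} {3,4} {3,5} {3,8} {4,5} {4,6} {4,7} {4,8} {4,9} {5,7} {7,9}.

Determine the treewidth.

2

A width-2 tree decomposition is:
Bags: B1 = {2, 3, 4}  B2 = {3, 4, 5}  B3 = {1, 2, 3}  B4 = {4, 5, 7}  B5 = {3, 4, 8}  B6 = {4, 7, 9}  B7 = {2, 4, 6}
Tree: B1–B2, B1–B3, B2–B4, B2–B5, B4–B6, B1–B7
Every bag has size at most 3, so the width is 3 − 1 = 2 and tw(G) ≤ 2. On the other hand G contains the 3-clique {1, 2, 3}. A clique must lie in a single bag of any decomposition, so no decomposition can have width below 2. Therefore the treewidth is 2.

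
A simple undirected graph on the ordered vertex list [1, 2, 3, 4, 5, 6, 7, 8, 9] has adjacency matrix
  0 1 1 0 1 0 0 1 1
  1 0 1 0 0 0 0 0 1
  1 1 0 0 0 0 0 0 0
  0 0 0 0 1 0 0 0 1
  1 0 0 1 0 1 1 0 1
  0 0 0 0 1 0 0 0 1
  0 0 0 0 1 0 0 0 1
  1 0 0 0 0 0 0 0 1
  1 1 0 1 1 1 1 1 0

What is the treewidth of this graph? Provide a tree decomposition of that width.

Every bag has size at most 3, so the width is 3 − 1 = 2 and tw(G) ≤ 2. On the other hand G contains the 3-clique {1, 8, 9}. A clique must lie in a single bag of any decomposition, so no decomposition can have width below 2. Therefore the treewidth is 2.

Treewidth 2.
Bags: B1 = {5, 6, 9}  B2 = {1, 5, 9}  B3 = {1, 2, 9}  B4 = {1, 8, 9}  B5 = {5, 7, 9}  B6 = {4, 5, 9}  B7 = {1, 2, 3}
Tree: B1–B2, B2–B3, B3–B4, B1–B5, B2–B6, B3–B7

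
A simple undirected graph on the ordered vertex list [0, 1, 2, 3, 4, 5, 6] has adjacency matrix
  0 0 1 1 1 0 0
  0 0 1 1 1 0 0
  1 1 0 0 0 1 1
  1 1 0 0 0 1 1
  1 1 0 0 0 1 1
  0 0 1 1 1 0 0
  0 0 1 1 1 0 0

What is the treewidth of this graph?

A width-3 tree decomposition is:
Bags: B1 = {2, 3, 4, 6}  B2 = {0, 2, 3, 4}  B3 = {2, 3, 4, 5}  B4 = {1, 2, 3, 4}
Tree: B1–B2, B2–B3, B3–B4
The largest bag has 4 vertices, giving width 3; this decomposition certifies tw(G) ≤ 3. For the lower bound: the 4 vertex sets {2,6}, {0,4}, {3}, {5} are disjoint, each induces a connected subgraph, and every pair is joined by at least one edge of G. Contracting each set to a single vertex therefore yields K_{4} as a minor, and since treewidth is minor-monotone, tw(G) ≥ tw(K_{4}) = 3. Therefore the treewidth is 3.

3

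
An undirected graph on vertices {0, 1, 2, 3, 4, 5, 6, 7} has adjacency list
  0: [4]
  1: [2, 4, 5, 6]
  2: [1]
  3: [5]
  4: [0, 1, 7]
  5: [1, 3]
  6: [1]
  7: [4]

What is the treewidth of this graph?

A width-1 tree decomposition is:
Bags: B1 = {0, 4}  B2 = {1, 4}  B3 = {1, 2}  B4 = {1, 5}  B5 = {3, 5}  B6 = {1, 6}  B7 = {4, 7}
Tree: B1–B2, B2–B3, B2–B4, B4–B5, B4–B6, B1–B7
Every bag has size at most 2, so the width is 2 − 1 = 1 and tw(G) ≤ 1. Any graph with an edge has treewidth ≥ 1, and G has the edge 0–4. Combining the bounds, tw(G) = 1.

1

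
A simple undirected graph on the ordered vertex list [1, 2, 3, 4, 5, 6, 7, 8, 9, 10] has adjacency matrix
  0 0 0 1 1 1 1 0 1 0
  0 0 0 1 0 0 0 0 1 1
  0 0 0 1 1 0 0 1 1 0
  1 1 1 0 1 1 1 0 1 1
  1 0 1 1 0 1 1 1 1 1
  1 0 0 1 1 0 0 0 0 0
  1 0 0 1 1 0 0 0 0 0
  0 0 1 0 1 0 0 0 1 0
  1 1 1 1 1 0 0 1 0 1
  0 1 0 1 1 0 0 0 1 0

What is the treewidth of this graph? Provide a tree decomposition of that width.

Treewidth 3.
Bags: B1 = {4, 5, 9, 10}  B2 = {3, 4, 5, 9}  B3 = {1, 4, 5, 9}  B4 = {1, 4, 5, 7}  B5 = {2, 4, 9, 10}  B6 = {1, 4, 5, 6}  B7 = {3, 5, 8, 9}
Tree: B1–B2, B1–B3, B3–B4, B1–B5, B4–B6, B2–B7

Each bag holds 4 vertices, so the decomposition has width 3, which upper-bounds the treewidth. Conversely, {3, 5, 8, 9} is a clique of size 4, and the vertices of any clique must share a bag in every tree decomposition; so some bag has ≥ 4 vertices and tw(G) ≥ 3. The upper and lower bounds meet at 3, so that is the treewidth.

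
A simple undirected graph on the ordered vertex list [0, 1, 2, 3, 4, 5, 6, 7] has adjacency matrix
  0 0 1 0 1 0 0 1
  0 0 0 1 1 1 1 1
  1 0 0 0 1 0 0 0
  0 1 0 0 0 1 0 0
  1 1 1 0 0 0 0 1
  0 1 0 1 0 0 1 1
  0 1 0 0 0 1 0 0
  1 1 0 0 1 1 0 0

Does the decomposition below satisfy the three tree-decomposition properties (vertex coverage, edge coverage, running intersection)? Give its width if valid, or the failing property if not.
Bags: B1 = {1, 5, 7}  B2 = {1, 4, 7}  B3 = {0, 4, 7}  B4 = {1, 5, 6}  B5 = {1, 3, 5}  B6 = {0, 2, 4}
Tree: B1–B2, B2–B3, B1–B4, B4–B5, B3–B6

Checking the three conditions: (i) the bags cover all of {0, 1, 2, 3, 4, 5, 6, 7}; (ii) for each edge, some bag contains both endpoints; (iii) the bags containing any fixed vertex form a subtree. All hold, so the decomposition is valid with width 3 − 1 = 2.

Yes; width 2.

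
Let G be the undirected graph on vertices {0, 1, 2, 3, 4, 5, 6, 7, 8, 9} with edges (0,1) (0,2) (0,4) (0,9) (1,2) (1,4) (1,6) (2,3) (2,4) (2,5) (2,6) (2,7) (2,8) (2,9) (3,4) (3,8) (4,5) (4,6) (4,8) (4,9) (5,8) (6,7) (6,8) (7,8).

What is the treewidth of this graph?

A width-3 tree decomposition is:
Bags: B1 = {2, 4, 6, 8}  B2 = {1, 2, 4, 6}  B3 = {0, 1, 2, 4}  B4 = {0, 2, 4, 9}  B5 = {2, 6, 7, 8}  B6 = {2, 3, 4, 8}  B7 = {2, 4, 5, 8}
Tree: B1–B2, B2–B3, B3–B4, B1–B5, B1–B6, B6–B7
Every bag has size at most 4, so the width is 4 − 1 = 3 and tw(G) ≤ 3. For the lower bound, the 4 vertices {0, 1, 2, 4} are pairwise adjacent, and any tree decomposition puts a clique entirely inside one bag — forcing width ≥ 3. Therefore the treewidth is 3.

3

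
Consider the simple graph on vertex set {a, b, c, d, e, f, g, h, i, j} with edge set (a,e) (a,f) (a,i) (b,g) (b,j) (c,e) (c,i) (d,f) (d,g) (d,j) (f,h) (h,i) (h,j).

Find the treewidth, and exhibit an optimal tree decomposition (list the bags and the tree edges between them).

The largest bag has 3 vertices, giving width 2; this decomposition certifies tw(G) ≤ 2. For the lower bound, G contains the cycle b–g–d–j–b, so G is not a forest; only forests have treewidth ≤ 1, hence tw(G) ≥ 2. Combining the bounds, tw(G) = 2.

Treewidth 2.
Bags: B1 = {b, g, j}  B2 = {d, g, j}  B3 = {d, h, j}  B4 = {d, f, h}  B5 = {f, h, i}  B6 = {a, f, i}  B7 = {a, c, i}  B8 = {a, c, e}
Tree: B1–B2, B2–B3, B3–B4, B4–B5, B5–B6, B6–B7, B7–B8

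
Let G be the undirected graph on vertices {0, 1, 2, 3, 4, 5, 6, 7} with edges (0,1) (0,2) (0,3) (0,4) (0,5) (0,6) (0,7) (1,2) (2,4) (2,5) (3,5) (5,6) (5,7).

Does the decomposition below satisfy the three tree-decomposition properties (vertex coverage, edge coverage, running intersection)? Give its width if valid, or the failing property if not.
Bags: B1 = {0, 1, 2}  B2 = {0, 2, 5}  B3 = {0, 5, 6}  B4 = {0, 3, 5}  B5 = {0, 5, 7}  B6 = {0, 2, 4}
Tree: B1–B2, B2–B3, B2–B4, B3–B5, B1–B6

Vertex coverage: the bags together contain {0, 1, 2, 3, 4, 5, 6, 7}, the full vertex set. Edge coverage: each edge of G has both endpoints in at least one bag. Running intersection: for every vertex, the bags containing it form a connected subtree. All three properties hold, so this is a valid tree decomposition of width max|bag| − 1 = 2, and hence tw(G) ≤ 2.

Yes; width 2.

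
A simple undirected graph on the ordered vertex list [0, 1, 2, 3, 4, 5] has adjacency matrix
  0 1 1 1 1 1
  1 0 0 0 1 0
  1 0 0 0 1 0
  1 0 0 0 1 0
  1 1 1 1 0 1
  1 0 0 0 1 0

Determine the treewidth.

2

A width-2 tree decomposition is:
Bags: B1 = {0, 1, 4}  B2 = {0, 2, 4}  B3 = {0, 4, 5}  B4 = {0, 3, 4}
Tree: B1–B2, B1–B3, B2–B4
Every bag has size at most 3, so the width is 3 − 1 = 2 and tw(G) ≤ 2. Conversely, {0, 1, 4} is a clique of size 3, and the vertices of any clique must share a bag in every tree decomposition; so some bag has ≥ 3 vertices and tw(G) ≥ 2. Hence tw(G) = 2 exactly.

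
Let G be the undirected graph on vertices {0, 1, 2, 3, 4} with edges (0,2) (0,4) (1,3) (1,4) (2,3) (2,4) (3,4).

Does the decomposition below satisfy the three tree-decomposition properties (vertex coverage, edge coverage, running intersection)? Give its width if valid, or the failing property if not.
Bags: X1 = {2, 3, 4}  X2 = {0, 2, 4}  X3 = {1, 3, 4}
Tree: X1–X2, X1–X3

Yes; width 2.

Every vertex of G appears in some bag (union = {0, 1, 2, 3, 4}); every edge is covered by a bag; and for each vertex v the set of bags containing v is connected in the bag tree. The decomposition is therefore valid. The largest bag has 3 vertices, so the width is 2.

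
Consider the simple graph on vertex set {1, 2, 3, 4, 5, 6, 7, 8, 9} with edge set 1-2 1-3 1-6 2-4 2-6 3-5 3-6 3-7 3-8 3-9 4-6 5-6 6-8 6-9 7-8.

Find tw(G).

2

A width-2 tree decomposition is:
Bags: B1 = {3, 6, 8}  B2 = {3, 5, 6}  B3 = {3, 7, 8}  B4 = {3, 6, 9}  B5 = {1, 3, 6}  B6 = {1, 2, 6}  B7 = {2, 4, 6}
Tree: B1–B2, B1–B3, B2–B4, B1–B5, B5–B6, B6–B7
The largest bag has 3 vertices, giving width 2; this decomposition certifies tw(G) ≤ 2. For the lower bound, the 3 vertices {1, 2, 6} are pairwise adjacent, and any tree decomposition puts a clique entirely inside one bag — forcing width ≥ 2. Therefore the treewidth is 2.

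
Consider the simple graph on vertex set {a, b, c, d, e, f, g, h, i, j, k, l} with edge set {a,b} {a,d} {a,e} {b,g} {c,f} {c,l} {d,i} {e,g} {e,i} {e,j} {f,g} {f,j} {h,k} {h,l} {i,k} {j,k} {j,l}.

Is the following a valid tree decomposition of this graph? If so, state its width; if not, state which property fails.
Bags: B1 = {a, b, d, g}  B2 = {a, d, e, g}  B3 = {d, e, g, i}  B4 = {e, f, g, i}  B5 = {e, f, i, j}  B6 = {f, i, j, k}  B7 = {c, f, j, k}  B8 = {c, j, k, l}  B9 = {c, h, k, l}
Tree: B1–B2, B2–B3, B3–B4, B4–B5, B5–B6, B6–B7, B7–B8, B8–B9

Checking the three conditions: (i) the bags cover all of {a, b, c, d, e, f, g, h, i, j, k, l}; (ii) for each edge, some bag contains both endpoints; (iii) the bags containing any fixed vertex form a subtree. All hold, so the decomposition is valid with width 4 − 1 = 3.

Yes; width 3.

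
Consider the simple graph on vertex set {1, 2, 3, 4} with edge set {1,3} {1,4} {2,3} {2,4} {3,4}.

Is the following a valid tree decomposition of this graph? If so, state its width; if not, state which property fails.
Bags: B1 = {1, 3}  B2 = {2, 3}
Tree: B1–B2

A tree decomposition must satisfy three properties: every vertex lies in some bag; for every edge, both endpoints lie together in some bag; and for every vertex, the bags containing it form a connected subtree. Here vertex 4 appears in no bag, so the decomposition is invalid.

No — vertex 4 appears in no bag.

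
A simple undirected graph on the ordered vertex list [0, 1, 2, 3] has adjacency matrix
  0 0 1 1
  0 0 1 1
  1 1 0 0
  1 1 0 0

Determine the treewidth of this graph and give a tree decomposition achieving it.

Treewidth 2.
One optimal decomposition is:
Bags: B1 = {1, 2, 3}  B2 = {0, 2, 3}
Tree: B1–B2

Every bag has size at most 3, so the width is 3 − 1 = 2 and tw(G) ≤ 2. The edges 3–1–2–0–3 form a cycle, so G is not a tree and its treewidth is at least 2. Hence tw(G) = 2 exactly.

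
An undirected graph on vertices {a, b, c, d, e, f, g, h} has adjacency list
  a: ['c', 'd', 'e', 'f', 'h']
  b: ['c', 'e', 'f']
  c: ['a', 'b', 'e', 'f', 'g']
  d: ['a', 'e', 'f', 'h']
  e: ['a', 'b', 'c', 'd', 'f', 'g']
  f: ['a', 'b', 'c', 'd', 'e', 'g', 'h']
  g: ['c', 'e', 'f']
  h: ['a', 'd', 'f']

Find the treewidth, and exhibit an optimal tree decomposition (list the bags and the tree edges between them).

Each bag holds 4 vertices, so the decomposition has width 3, which upper-bounds the treewidth. For the lower bound, the 4 vertices {a, d, e, f} are pairwise adjacent, and any tree decomposition puts a clique entirely inside one bag — forcing width ≥ 3. The upper and lower bounds meet at 3, so that is the treewidth.

Treewidth 3.
One optimal decomposition is:
Bags: B1 = {a, d, e, f}  B2 = {a, c, e, f}  B3 = {a, d, f, h}  B4 = {c, e, f, g}  B5 = {b, c, e, f}
Tree: B1–B2, B1–B3, B2–B4, B4–B5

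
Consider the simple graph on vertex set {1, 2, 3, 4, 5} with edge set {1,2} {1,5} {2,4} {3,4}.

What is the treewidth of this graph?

1

A width-1 tree decomposition is:
Bags: B1 = {1, 5}  B2 = {1, 2}  B3 = {2, 4}  B4 = {3, 4}
Tree: B1–B2, B2–B3, B3–B4
Every bag has size at most 2, so the width is 2 − 1 = 1 and tw(G) ≤ 1. Since G has at least one edge (e.g. 5–1), it is not an edgeless graph, so tw(G) ≥ 1. Combining the bounds, tw(G) = 1.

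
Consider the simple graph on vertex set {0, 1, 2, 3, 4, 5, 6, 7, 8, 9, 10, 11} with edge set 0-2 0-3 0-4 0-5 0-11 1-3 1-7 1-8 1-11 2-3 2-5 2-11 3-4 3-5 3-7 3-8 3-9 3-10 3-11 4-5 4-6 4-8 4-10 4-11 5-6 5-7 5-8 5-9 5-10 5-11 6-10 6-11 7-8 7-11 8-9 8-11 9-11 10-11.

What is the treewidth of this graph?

A width-4 tree decomposition is:
Bags: B1 = {3, 4, 5, 8, 11}  B2 = {0, 3, 4, 5, 11}  B3 = {3, 4, 5, 10, 11}  B4 = {3, 5, 7, 8, 11}  B5 = {1, 3, 7, 8, 11}  B6 = {4, 5, 6, 10, 11}  B7 = {3, 5, 8, 9, 11}  B8 = {0, 2, 3, 5, 11}
Tree: B1–B2, B2–B3, B1–B4, B4–B5, B3–B6, B1–B7, B2–B8
Every bag has size at most 5, so the width is 5 − 1 = 4 and tw(G) ≤ 4. Conversely, {1, 3, 7, 8, 11} is a clique of size 5, and the vertices of any clique must share a bag in every tree decomposition; so some bag has ≥ 5 vertices and tw(G) ≥ 4. Combining the bounds, tw(G) = 4.

4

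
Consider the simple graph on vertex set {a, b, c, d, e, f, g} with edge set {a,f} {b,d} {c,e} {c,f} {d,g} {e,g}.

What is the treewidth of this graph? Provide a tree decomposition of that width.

Treewidth 1.
One such decomposition:
Bags: B1 = {b, d}  B2 = {d, g}  B3 = {e, g}  B4 = {c, e}  B5 = {c, f}  B6 = {a, f}
Tree: B1–B2, B2–B3, B3–B4, B4–B5, B5–B6

Each bag holds 2 vertices, so the decomposition has width 1, which upper-bounds the treewidth. Any graph with an edge has treewidth ≥ 1, and G has the edge b–d. The upper and lower bounds meet at 1, so that is the treewidth.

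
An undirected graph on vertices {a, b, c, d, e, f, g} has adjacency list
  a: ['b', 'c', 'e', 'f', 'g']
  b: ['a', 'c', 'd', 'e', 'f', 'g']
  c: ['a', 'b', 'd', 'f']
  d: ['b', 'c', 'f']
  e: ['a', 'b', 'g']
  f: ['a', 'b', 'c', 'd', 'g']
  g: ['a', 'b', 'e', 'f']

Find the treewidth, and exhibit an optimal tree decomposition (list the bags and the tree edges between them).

Treewidth 3.
One such decomposition:
Bags: B1 = {a, b, f, g}  B2 = {a, b, c, f}  B3 = {b, c, d, f}  B4 = {a, b, e, g}
Tree: B1–B2, B2–B3, B1–B4

Every bag has size at most 4, so the width is 4 − 1 = 3 and tw(G) ≤ 3. For the lower bound, the 4 vertices {a, b, e, g} are pairwise adjacent, and any tree decomposition puts a clique entirely inside one bag — forcing width ≥ 3. Hence tw(G) = 3 exactly.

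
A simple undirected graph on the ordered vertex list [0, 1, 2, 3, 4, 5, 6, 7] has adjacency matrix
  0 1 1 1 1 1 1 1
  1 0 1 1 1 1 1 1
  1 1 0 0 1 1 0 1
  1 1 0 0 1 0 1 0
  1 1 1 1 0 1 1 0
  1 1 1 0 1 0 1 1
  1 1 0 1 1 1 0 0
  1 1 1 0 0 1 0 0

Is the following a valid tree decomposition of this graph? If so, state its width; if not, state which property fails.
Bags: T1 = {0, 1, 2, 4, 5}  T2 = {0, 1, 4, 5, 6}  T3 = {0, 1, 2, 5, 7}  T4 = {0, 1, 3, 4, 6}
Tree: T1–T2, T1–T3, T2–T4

Yes; width 4.

Every vertex of G appears in some bag (union = {0, 1, 2, 3, 4, 5, 6, 7}); every edge is covered by a bag; and for each vertex v the set of bags containing v is connected in the bag tree. The decomposition is therefore valid. The largest bag has 5 vertices, so the width is 4.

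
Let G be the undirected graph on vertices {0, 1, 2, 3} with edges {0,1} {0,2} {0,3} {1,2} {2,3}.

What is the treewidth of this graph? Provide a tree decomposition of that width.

The largest bag has 3 vertices, giving width 2; this decomposition certifies tw(G) ≤ 2. Conversely, {0, 1, 2} is a clique of size 3, and the vertices of any clique must share a bag in every tree decomposition; so some bag has ≥ 3 vertices and tw(G) ≥ 2. The upper and lower bounds meet at 2, so that is the treewidth.

Treewidth 2.
One such decomposition:
Bags: B1 = {0, 1, 2}  B2 = {0, 2, 3}
Tree: B1–B2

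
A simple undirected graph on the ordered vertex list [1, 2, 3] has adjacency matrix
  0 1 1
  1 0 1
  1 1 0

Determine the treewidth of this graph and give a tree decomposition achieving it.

With just one bag of size 3, the width is 3 − 1 = 2, so tw(G) ≤ 2. On the other hand G contains the 3-clique {1, 2, 3}. A clique must lie in a single bag of any decomposition, so no decomposition can have width below 2. Therefore the treewidth is 2.

Treewidth 2.
One such decomposition:
Bags: B1 = {1, 2, 3}
Tree: (single bag)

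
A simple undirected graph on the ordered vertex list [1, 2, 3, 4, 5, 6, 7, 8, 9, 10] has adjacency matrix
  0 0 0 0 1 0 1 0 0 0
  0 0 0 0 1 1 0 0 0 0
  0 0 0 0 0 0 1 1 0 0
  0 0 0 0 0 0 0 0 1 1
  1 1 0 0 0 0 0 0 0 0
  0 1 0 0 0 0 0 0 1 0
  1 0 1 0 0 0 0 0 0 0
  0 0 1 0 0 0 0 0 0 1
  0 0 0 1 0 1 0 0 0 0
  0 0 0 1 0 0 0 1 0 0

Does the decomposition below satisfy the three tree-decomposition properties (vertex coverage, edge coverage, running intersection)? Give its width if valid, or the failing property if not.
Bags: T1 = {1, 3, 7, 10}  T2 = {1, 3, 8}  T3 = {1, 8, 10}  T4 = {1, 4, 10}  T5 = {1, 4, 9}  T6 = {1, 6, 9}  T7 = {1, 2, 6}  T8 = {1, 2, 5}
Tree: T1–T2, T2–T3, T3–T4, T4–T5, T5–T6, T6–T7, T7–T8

No — bags containing vertex 10 are not connected in the tree.

A tree decomposition must satisfy three properties: every vertex lies in some bag; for every edge, both endpoints lie together in some bag; and for every vertex, the bags containing it form a connected subtree. Here bags containing vertex 10 are not connected in the tree, so the decomposition is invalid.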